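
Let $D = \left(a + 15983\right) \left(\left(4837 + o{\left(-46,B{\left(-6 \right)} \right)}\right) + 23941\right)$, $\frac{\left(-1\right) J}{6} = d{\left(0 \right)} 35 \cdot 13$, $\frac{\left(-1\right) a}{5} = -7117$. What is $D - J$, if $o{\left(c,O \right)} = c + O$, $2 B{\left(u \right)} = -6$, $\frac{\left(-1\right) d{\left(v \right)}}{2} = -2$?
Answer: $1481507992$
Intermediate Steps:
$a = 35585$ ($a = \left(-5\right) \left(-7117\right) = 35585$)
$d{\left(v \right)} = 4$ ($d{\left(v \right)} = \left(-2\right) \left(-2\right) = 4$)
$B{\left(u \right)} = -3$ ($B{\left(u \right)} = \frac{1}{2} \left(-6\right) = -3$)
$o{\left(c,O \right)} = O + c$
$J = -10920$ ($J = - 6 \cdot 4 \cdot 35 \cdot 13 = - 6 \cdot 140 \cdot 13 = \left(-6\right) 1820 = -10920$)
$D = 1481497072$ ($D = \left(35585 + 15983\right) \left(\left(4837 - 49\right) + 23941\right) = 51568 \left(\left(4837 - 49\right) + 23941\right) = 51568 \left(4788 + 23941\right) = 51568 \cdot 28729 = 1481497072$)
$D - J = 1481497072 - -10920 = 1481497072 + 10920 = 1481507992$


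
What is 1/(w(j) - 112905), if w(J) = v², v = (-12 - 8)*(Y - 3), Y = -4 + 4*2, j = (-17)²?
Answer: -1/112505 ≈ -8.8885e-6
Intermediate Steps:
j = 289
Y = 4 (Y = -4 + 8 = 4)
v = -20 (v = (-12 - 8)*(4 - 3) = -20*1 = -20)
w(J) = 400 (w(J) = (-20)² = 400)
1/(w(j) - 112905) = 1/(400 - 112905) = 1/(-112505) = -1/112505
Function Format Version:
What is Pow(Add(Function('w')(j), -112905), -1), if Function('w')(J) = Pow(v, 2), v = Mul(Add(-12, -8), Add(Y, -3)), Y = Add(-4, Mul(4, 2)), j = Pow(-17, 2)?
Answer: Rational(-1, 112505) ≈ -8.8885e-6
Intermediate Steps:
j = 289
Y = 4 (Y = Add(-4, 8) = 4)
v = -20 (v = Mul(Add(-12, -8), Add(4, -3)) = Mul(-20, 1) = -20)
Function('w')(J) = 400 (Function('w')(J) = Pow(-20, 2) = 400)
Pow(Add(Function('w')(j), -112905), -1) = Pow(Add(400, -112905), -1) = Pow(-112505, -1) = Rational(-1, 112505)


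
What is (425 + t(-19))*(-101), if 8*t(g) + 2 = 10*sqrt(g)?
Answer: -171599/4 - 505*I*sqrt(19)/4 ≈ -42900.0 - 550.31*I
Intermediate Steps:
t(g) = -1/4 + 5*sqrt(g)/4 (t(g) = -1/4 + (10*sqrt(g))/8 = -1/4 + 5*sqrt(g)/4)
(425 + t(-19))*(-101) = (425 + (-1/4 + 5*sqrt(-19)/4))*(-101) = (425 + (-1/4 + 5*(I*sqrt(19))/4))*(-101) = (425 + (-1/4 + 5*I*sqrt(19)/4))*(-101) = (1699/4 + 5*I*sqrt(19)/4)*(-101) = -171599/4 - 505*I*sqrt(19)/4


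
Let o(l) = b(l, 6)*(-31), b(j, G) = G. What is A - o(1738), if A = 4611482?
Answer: 4611668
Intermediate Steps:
o(l) = -186 (o(l) = 6*(-31) = -186)
A - o(1738) = 4611482 - 1*(-186) = 4611482 + 186 = 4611668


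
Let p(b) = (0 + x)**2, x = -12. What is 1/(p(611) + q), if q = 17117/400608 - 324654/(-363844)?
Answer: 2803054176/406260703409 ≈ 0.0068996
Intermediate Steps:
p(b) = 144 (p(b) = (0 - 12)**2 = (-12)**2 = 144)
q = 2620902065/2803054176 (q = 17117*(1/400608) - 324654*(-1/363844) = 17117/400608 + 162327/181922 = 2620902065/2803054176 ≈ 0.93502)
1/(p(611) + q) = 1/(144 + 2620902065/2803054176) = 1/(406260703409/2803054176) = 2803054176/406260703409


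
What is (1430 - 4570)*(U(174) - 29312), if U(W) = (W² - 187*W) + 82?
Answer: 98884880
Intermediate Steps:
U(W) = 82 + W² - 187*W
(1430 - 4570)*(U(174) - 29312) = (1430 - 4570)*((82 + 174² - 187*174) - 29312) = -3140*((82 + 30276 - 32538) - 29312) = -3140*(-2180 - 29312) = -3140*(-31492) = 98884880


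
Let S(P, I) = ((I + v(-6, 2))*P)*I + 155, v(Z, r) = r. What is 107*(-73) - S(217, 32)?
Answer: -244062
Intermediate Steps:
S(P, I) = 155 + I*P*(2 + I) (S(P, I) = ((I + 2)*P)*I + 155 = ((2 + I)*P)*I + 155 = (P*(2 + I))*I + 155 = I*P*(2 + I) + 155 = 155 + I*P*(2 + I))
107*(-73) - S(217, 32) = 107*(-73) - (155 + 217*32² + 2*32*217) = -7811 - (155 + 217*1024 + 13888) = -7811 - (155 + 222208 + 13888) = -7811 - 1*236251 = -7811 - 236251 = -244062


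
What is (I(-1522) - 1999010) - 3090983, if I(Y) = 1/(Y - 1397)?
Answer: -14857689568/2919 ≈ -5.0900e+6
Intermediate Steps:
I(Y) = 1/(-1397 + Y)
(I(-1522) - 1999010) - 3090983 = (1/(-1397 - 1522) - 1999010) - 3090983 = (1/(-2919) - 1999010) - 3090983 = (-1/2919 - 1999010) - 3090983 = -5835110191/2919 - 3090983 = -14857689568/2919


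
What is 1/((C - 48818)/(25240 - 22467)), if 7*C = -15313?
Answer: -19411/357039 ≈ -0.054367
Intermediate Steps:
C = -15313/7 (C = (1/7)*(-15313) = -15313/7 ≈ -2187.6)
1/((C - 48818)/(25240 - 22467)) = 1/((-15313/7 - 48818)/(25240 - 22467)) = 1/(-357039/7/2773) = 1/(-357039/7*1/2773) = 1/(-357039/19411) = -19411/357039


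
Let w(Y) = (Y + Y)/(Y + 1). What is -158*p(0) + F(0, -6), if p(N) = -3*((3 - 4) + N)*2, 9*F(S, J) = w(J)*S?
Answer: -948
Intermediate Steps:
w(Y) = 2*Y/(1 + Y) (w(Y) = (2*Y)/(1 + Y) = 2*Y/(1 + Y))
F(S, J) = 2*J*S/(9*(1 + J)) (F(S, J) = ((2*J/(1 + J))*S)/9 = (2*J*S/(1 + J))/9 = 2*J*S/(9*(1 + J)))
p(N) = 6 - 6*N (p(N) = -3*(-1 + N)*2 = (3 - 3*N)*2 = 6 - 6*N)
-158*p(0) + F(0, -6) = -158*(6 - 6*0) + (2/9)*(-6)*0/(1 - 6) = -158*(6 + 0) + (2/9)*(-6)*0/(-5) = -158*6 + (2/9)*(-6)*0*(-1/5) = -948 + 0 = -948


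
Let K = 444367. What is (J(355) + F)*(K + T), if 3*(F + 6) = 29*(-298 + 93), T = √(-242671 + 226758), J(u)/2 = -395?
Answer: -3702910211/3 - 8333*I*√15913/3 ≈ -1.2343e+9 - 3.5039e+5*I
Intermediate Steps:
J(u) = -790 (J(u) = 2*(-395) = -790)
T = I*√15913 (T = √(-15913) = I*√15913 ≈ 126.15*I)
F = -5963/3 (F = -6 + (29*(-298 + 93))/3 = -6 + (29*(-205))/3 = -6 + (⅓)*(-5945) = -6 - 5945/3 = -5963/3 ≈ -1987.7)
(J(355) + F)*(K + T) = (-790 - 5963/3)*(444367 + I*√15913) = -8333*(444367 + I*√15913)/3 = -3702910211/3 - 8333*I*√15913/3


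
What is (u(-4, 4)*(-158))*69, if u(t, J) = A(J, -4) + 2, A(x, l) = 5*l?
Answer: 196236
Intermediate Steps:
u(t, J) = -18 (u(t, J) = 5*(-4) + 2 = -20 + 2 = -18)
(u(-4, 4)*(-158))*69 = -18*(-158)*69 = 2844*69 = 196236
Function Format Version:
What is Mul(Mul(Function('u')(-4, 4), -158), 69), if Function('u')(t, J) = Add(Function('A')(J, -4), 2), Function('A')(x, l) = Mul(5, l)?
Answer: 196236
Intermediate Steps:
Function('u')(t, J) = -18 (Function('u')(t, J) = Add(Mul(5, -4), 2) = Add(-20, 2) = -18)
Mul(Mul(Function('u')(-4, 4), -158), 69) = Mul(Mul(-18, -158), 69) = Mul(2844, 69) = 196236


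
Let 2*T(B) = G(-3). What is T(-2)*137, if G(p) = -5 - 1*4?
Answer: -1233/2 ≈ -616.50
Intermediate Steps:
G(p) = -9 (G(p) = -5 - 4 = -9)
T(B) = -9/2 (T(B) = (½)*(-9) = -9/2)
T(-2)*137 = -9/2*137 = -1233/2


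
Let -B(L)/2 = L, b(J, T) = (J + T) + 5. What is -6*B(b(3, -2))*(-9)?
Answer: -648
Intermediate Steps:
b(J, T) = 5 + J + T
B(L) = -2*L
-6*B(b(3, -2))*(-9) = -(-12)*(5 + 3 - 2)*(-9) = -(-12)*6*(-9) = -6*(-12)*(-9) = 72*(-9) = -648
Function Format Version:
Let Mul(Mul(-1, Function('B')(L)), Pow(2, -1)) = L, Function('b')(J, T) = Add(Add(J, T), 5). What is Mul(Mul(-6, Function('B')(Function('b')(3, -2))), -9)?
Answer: -648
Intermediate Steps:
Function('b')(J, T) = Add(5, J, T)
Function('B')(L) = Mul(-2, L)
Mul(Mul(-6, Function('B')(Function('b')(3, -2))), -9) = Mul(Mul(-6, Mul(-2, Add(5, 3, -2))), -9) = Mul(Mul(-6, Mul(-2, 6)), -9) = Mul(Mul(-6, -12), -9) = Mul(72, -9) = -648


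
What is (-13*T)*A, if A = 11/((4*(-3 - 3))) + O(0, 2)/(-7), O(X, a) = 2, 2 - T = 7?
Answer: -8125/168 ≈ -48.363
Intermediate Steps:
T = -5 (T = 2 - 1*7 = 2 - 7 = -5)
A = -125/168 (A = 11/((4*(-3 - 3))) + 2/(-7) = 11/((4*(-6))) + 2*(-⅐) = 11/(-24) - 2/7 = 11*(-1/24) - 2/7 = -11/24 - 2/7 = -125/168 ≈ -0.74405)
(-13*T)*A = -13*(-5)*(-125/168) = 65*(-125/168) = -8125/168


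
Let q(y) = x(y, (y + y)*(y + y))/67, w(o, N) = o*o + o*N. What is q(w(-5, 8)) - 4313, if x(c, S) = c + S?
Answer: -288086/67 ≈ -4299.8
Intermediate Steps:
w(o, N) = o² + N*o
x(c, S) = S + c
q(y) = y/67 + 4*y²/67 (q(y) = ((y + y)*(y + y) + y)/67 = ((2*y)*(2*y) + y)*(1/67) = (4*y² + y)*(1/67) = (y + 4*y²)*(1/67) = y/67 + 4*y²/67)
q(w(-5, 8)) - 4313 = (-5*(8 - 5))*(1 + 4*(-5*(8 - 5)))/67 - 4313 = (-5*3)*(1 + 4*(-5*3))/67 - 4313 = (1/67)*(-15)*(1 + 4*(-15)) - 4313 = (1/67)*(-15)*(1 - 60) - 4313 = (1/67)*(-15)*(-59) - 4313 = 885/67 - 4313 = -288086/67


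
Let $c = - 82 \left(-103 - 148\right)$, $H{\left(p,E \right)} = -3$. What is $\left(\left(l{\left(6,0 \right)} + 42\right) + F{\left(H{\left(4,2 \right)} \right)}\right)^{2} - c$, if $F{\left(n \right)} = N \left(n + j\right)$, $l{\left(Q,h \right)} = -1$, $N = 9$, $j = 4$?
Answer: $-18082$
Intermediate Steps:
$F{\left(n \right)} = 36 + 9 n$ ($F{\left(n \right)} = 9 \left(n + 4\right) = 9 \left(4 + n\right) = 36 + 9 n$)
$c = 20582$ ($c = \left(-82\right) \left(-251\right) = 20582$)
$\left(\left(l{\left(6,0 \right)} + 42\right) + F{\left(H{\left(4,2 \right)} \right)}\right)^{2} - c = \left(\left(-1 + 42\right) + \left(36 + 9 \left(-3\right)\right)\right)^{2} - 20582 = \left(41 + \left(36 - 27\right)\right)^{2} - 20582 = \left(41 + 9\right)^{2} - 20582 = 50^{2} - 20582 = 2500 - 20582 = -18082$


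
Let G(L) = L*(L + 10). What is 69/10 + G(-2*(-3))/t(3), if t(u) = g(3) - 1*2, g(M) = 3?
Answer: 1029/10 ≈ 102.90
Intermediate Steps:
G(L) = L*(10 + L)
t(u) = 1 (t(u) = 3 - 1*2 = 3 - 2 = 1)
69/10 + G(-2*(-3))/t(3) = 69/10 + ((-2*(-3))*(10 - 2*(-3)))/1 = 69*(⅒) + (6*(10 + 6))*1 = 69/10 + (6*16)*1 = 69/10 + 96*1 = 69/10 + 96 = 1029/10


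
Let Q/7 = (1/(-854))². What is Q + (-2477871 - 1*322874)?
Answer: -291804020059/104188 ≈ -2.8007e+6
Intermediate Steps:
Q = 1/104188 (Q = 7*(1/(-854))² = 7*(-1/854)² = 7*(1/729316) = 1/104188 ≈ 9.5980e-6)
Q + (-2477871 - 1*322874) = 1/104188 + (-2477871 - 1*322874) = 1/104188 + (-2477871 - 322874) = 1/104188 - 2800745 = -291804020059/104188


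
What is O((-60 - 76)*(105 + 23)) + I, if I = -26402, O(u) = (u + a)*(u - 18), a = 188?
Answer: 300049318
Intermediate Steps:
O(u) = (-18 + u)*(188 + u) (O(u) = (u + 188)*(u - 18) = (188 + u)*(-18 + u) = (-18 + u)*(188 + u))
O((-60 - 76)*(105 + 23)) + I = (-3384 + ((-60 - 76)*(105 + 23))² + 170*((-60 - 76)*(105 + 23))) - 26402 = (-3384 + (-136*128)² + 170*(-136*128)) - 26402 = (-3384 + (-17408)² + 170*(-17408)) - 26402 = (-3384 + 303038464 - 2959360) - 26402 = 300075720 - 26402 = 300049318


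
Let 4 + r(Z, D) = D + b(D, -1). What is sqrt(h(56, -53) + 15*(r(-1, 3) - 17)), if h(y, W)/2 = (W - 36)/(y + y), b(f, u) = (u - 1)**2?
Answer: 17*I*sqrt(574)/28 ≈ 14.546*I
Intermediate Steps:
b(f, u) = (-1 + u)**2
r(Z, D) = D (r(Z, D) = -4 + (D + (-1 - 1)**2) = -4 + (D + (-2)**2) = -4 + (D + 4) = -4 + (4 + D) = D)
h(y, W) = (-36 + W)/y (h(y, W) = 2*((W - 36)/(y + y)) = 2*((-36 + W)/((2*y))) = 2*((-36 + W)*(1/(2*y))) = 2*((-36 + W)/(2*y)) = (-36 + W)/y)
sqrt(h(56, -53) + 15*(r(-1, 3) - 17)) = sqrt((-36 - 53)/56 + 15*(3 - 17)) = sqrt((1/56)*(-89) + 15*(-14)) = sqrt(-89/56 - 210) = sqrt(-11849/56) = 17*I*sqrt(574)/28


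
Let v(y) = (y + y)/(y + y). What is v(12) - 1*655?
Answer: -654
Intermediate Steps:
v(y) = 1 (v(y) = (2*y)/((2*y)) = (2*y)*(1/(2*y)) = 1)
v(12) - 1*655 = 1 - 1*655 = 1 - 655 = -654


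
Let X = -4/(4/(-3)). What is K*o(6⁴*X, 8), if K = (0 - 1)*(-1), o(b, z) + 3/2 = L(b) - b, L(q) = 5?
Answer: -7769/2 ≈ -3884.5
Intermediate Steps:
X = 3 (X = -4/(4*(-⅓)) = -4/(-4/3) = -4*(-¾) = 3)
o(b, z) = 7/2 - b (o(b, z) = -3/2 + (5 - b) = 7/2 - b)
K = 1 (K = -1*(-1) = 1)
K*o(6⁴*X, 8) = 1*(7/2 - 6⁴*3) = 1*(7/2 - 1296*3) = 1*(7/2 - 1*3888) = 1*(7/2 - 3888) = 1*(-7769/2) = -7769/2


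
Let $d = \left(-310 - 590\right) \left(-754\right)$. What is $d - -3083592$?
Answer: $3762192$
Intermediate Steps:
$d = 678600$ ($d = \left(-900\right) \left(-754\right) = 678600$)
$d - -3083592 = 678600 - -3083592 = 678600 + 3083592 = 3762192$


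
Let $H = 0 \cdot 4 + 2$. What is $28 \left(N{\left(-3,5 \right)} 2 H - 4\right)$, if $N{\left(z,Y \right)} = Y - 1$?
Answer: $336$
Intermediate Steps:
$H = 2$ ($H = 0 + 2 = 2$)
$N{\left(z,Y \right)} = -1 + Y$ ($N{\left(z,Y \right)} = Y - 1 = -1 + Y$)
$28 \left(N{\left(-3,5 \right)} 2 H - 4\right) = 28 \left(\left(-1 + 5\right) 2 \cdot 2 - 4\right) = 28 \left(4 \cdot 2 \cdot 2 - 4\right) = 28 \left(8 \cdot 2 - 4\right) = 28 \left(16 - 4\right) = 28 \cdot 12 = 336$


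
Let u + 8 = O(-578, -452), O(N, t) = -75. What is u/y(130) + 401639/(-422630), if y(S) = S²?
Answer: -52482903/54941900 ≈ -0.95524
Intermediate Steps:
u = -83 (u = -8 - 75 = -83)
u/y(130) + 401639/(-422630) = -83/(130²) + 401639/(-422630) = -83/16900 + 401639*(-1/422630) = -83*1/16900 - 401639/422630 = -83/16900 - 401639/422630 = -52482903/54941900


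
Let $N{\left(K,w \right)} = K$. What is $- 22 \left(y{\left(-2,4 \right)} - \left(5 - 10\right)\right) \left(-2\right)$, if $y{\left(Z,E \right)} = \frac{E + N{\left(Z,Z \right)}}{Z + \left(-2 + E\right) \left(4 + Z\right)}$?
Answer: $264$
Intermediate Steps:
$y{\left(Z,E \right)} = \frac{E + Z}{Z + \left(-2 + E\right) \left(4 + Z\right)}$
$- 22 \left(y{\left(-2,4 \right)} - \left(5 - 10\right)\right) \left(-2\right) = - 22 \left(\frac{4 - 2}{-8 - -2 + 4 \cdot 4 + 4 \left(-2\right)} - \left(5 - 10\right)\right) \left(-2\right) = - 22 \left(\frac{1}{-8 + 2 + 16 - 8} \cdot 2 - -5\right) \left(-2\right) = - 22 \left(\frac{1}{2} \cdot 2 + 5\right) \left(-2\right) = - 22 \left(1 + 5\right) \left(-2\right) = \left(-22\right) 6 \left(-2\right) = \left(-132\right) \left(-2\right) = 264$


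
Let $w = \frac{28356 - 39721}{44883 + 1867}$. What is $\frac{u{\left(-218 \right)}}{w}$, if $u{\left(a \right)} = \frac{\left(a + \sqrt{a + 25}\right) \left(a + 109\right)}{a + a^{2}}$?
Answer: $- \frac{1019150}{493241} + \frac{4675 i \sqrt{193}}{493241} \approx -2.0662 + 0.13167 i$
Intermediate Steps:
$w = - \frac{2273}{9350}$ ($w = - \frac{11365}{46750} = \left(-11365\right) \frac{1}{46750} = - \frac{2273}{9350} \approx -0.2431$)
$u{\left(a \right)} = \frac{\left(109 + a\right) \left(a + \sqrt{25 + a}\right)}{a + a^{2}}$ ($u{\left(a \right)} = \frac{\left(a + \sqrt{25 + a}\right) \left(109 + a\right)}{a + a^{2}} = \frac{\left(109 + a\right) \left(a + \sqrt{25 + a}\right)}{a + a^{2}}$)
$\frac{u{\left(-218 \right)}}{w} = \frac{\frac{1}{-218} \frac{1}{1 - 218} \left(\left(-218\right)^{2} + 109 \left(-218\right) + 109 \sqrt{25 - 218} - 218 \sqrt{25 - 218}\right)}{- \frac{2273}{9350}} = - \frac{47524 - 23762 + 109 \sqrt{-193} - 218 \sqrt{-193}}{218 \left(-217\right)} \left(- \frac{9350}{2273}\right) = \left(- \frac{1}{218}\right) \left(- \frac{1}{217}\right) \left(47524 - 23762 + 109 i \sqrt{193} - 218 i \sqrt{193}\right) \left(- \frac{9350}{2273}\right) = \left(- \frac{1}{218}\right) \left(- \frac{1}{217}\right) \left(23762 - 109 i \sqrt{193}\right) \left(- \frac{9350}{2273}\right) = \left(\frac{109}{217} - \frac{i \sqrt{193}}{434}\right) \left(- \frac{9350}{2273}\right) = - \frac{1019150}{493241} + \frac{4675 i \sqrt{193}}{493241}$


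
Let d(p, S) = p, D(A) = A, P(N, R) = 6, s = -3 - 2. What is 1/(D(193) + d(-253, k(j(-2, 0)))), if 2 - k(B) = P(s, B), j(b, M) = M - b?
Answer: -1/60 ≈ -0.016667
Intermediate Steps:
s = -5
k(B) = -4 (k(B) = 2 - 1*6 = 2 - 6 = -4)
1/(D(193) + d(-253, k(j(-2, 0)))) = 1/(193 - 253) = 1/(-60) = -1/60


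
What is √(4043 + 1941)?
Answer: 4*√374 ≈ 77.356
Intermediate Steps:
√(4043 + 1941) = √5984 = 4*√374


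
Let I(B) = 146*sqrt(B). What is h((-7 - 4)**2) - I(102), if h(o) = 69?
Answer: 69 - 146*sqrt(102) ≈ -1405.5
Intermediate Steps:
h((-7 - 4)**2) - I(102) = 69 - 146*sqrt(102)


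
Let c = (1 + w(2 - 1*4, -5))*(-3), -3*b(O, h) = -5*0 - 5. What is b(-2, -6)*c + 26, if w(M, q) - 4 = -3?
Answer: 16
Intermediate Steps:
b(O, h) = 5/3 (b(O, h) = -(-5*0 - 5)/3 = -(0 - 5)/3 = -1/3*(-5) = 5/3)
w(M, q) = 1 (w(M, q) = 4 - 3 = 1)
c = -6 (c = (1 + 1)*(-3) = 2*(-3) = -6)
b(-2, -6)*c + 26 = (5/3)*(-6) + 26 = -10 + 26 = 16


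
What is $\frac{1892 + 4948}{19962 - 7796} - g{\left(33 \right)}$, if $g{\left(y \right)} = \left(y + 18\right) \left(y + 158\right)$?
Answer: $- \frac{59251083}{6083} \approx -9740.4$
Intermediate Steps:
$g{\left(y \right)} = \left(18 + y\right) \left(158 + y\right)$
$\frac{1892 + 4948}{19962 - 7796} - g{\left(33 \right)} = \frac{1892 + 4948}{19962 - 7796} - \left(2844 + 33^{2} + 176 \cdot 33\right) = \frac{6840}{12166} - \left(2844 + 1089 + 5808\right) = 6840 \cdot \frac{1}{12166} - 9741 = \frac{3420}{6083} - 9741 = - \frac{59251083}{6083}$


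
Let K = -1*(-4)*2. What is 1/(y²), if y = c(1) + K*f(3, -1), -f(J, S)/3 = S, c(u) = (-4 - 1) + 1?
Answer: 1/400 ≈ 0.0025000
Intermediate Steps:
c(u) = -4 (c(u) = -5 + 1 = -4)
K = 8 (K = 4*2 = 8)
f(J, S) = -3*S
y = 20 (y = -4 + 8*(-3*(-1)) = -4 + 8*3 = -4 + 24 = 20)
1/(y²) = 1/(20²) = 1/400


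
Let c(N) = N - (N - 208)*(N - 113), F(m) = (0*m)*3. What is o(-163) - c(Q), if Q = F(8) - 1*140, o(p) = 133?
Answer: 88317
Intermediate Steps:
F(m) = 0 (F(m) = 0*3 = 0)
Q = -140 (Q = 0 - 1*140 = 0 - 140 = -140)
c(N) = N - (-208 + N)*(-113 + N)
o(-163) - c(Q) = 133 - (-23504 - 1*(-140)² + 322*(-140)) = 133 - (-23504 - 1*19600 - 45080) = 133 - (-23504 - 19600 - 45080) = 133 - 1*(-88184) = 133 + 88184 = 88317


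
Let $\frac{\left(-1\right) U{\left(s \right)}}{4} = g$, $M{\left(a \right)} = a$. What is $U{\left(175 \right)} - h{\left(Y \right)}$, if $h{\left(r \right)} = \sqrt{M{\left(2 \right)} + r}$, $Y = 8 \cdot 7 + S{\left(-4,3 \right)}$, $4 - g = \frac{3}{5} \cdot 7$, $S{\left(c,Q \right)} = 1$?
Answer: $\frac{4}{5} - \sqrt{59} \approx -6.8811$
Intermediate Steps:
$g = - \frac{1}{5}$ ($g = 4 - \frac{3}{5} \cdot 7 = 4 - \frac{21}{5} = - \frac{1}{5} \approx -0.2$)
$U{\left(s \right)} = \frac{4}{5}$ ($U{\left(s \right)} = \left(-4\right) \left(- \frac{1}{5}\right) = \frac{4}{5}$)
$Y = 57$ ($Y = 8 \cdot 7 + 1 = 56 + 1 = 57$)
$h{\left(r \right)} = \sqrt{2 + r}$
$U{\left(175 \right)} - h{\left(Y \right)} = \frac{4}{5} - \sqrt{2 + 57} = \frac{4}{5} - \sqrt{59}$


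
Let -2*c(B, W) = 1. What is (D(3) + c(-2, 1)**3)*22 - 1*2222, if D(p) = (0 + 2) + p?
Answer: -8459/4 ≈ -2114.8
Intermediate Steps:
c(B, W) = -1/2 (c(B, W) = -1/2*1 = -1/2)
D(p) = 2 + p
(D(3) + c(-2, 1)**3)*22 - 1*2222 = ((2 + 3) + (-1/2)**3)*22 - 1*2222 = (5 - 1/8)*22 - 2222 = (39/8)*22 - 2222 = 429/4 - 2222 = -8459/4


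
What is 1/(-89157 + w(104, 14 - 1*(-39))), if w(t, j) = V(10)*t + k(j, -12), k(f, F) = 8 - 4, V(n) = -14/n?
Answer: -5/446493 ≈ -1.1198e-5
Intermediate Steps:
k(f, F) = 4
w(t, j) = 4 - 7*t/5 (w(t, j) = (-14/10)*t + 4 = (-14*⅒)*t + 4 = -7*t/5 + 4 = 4 - 7*t/5)
1/(-89157 + w(104, 14 - 1*(-39))) = 1/(-89157 + (4 - 7/5*104)) = 1/(-89157 + (4 - 728/5)) = 1/(-89157 - 708/5) = 1/(-446493/5) = -5/446493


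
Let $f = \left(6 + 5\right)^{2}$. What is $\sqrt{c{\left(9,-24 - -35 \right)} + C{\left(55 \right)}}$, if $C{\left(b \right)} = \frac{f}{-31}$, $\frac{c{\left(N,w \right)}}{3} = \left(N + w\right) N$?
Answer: $\frac{\sqrt{515189}}{31} \approx 23.154$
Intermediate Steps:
$c{\left(N,w \right)} = 3 N \left(N + w\right)$ ($c{\left(N,w \right)} = 3 \left(N + w\right) N = 3 N \left(N + w\right)$)
$f = 121$ ($f = 11^{2} = 121$)
$C{\left(b \right)} = - \frac{121}{31}$ ($C{\left(b \right)} = \frac{121}{-31} = 121 \left(- \frac{1}{31}\right) = - \frac{121}{31}$)
$\sqrt{c{\left(9,-24 - -35 \right)} + C{\left(55 \right)}} = \sqrt{3 \cdot 9 \left(9 - -11\right) - \frac{121}{31}} = \sqrt{3 \cdot 9 \left(9 + \left(-24 + 35\right)\right) - \frac{121}{31}} = \sqrt{3 \cdot 9 \left(9 + 11\right) - \frac{121}{31}} = \sqrt{3 \cdot 9 \cdot 20 - \frac{121}{31}} = \sqrt{540 - \frac{121}{31}} = \sqrt{\frac{16619}{31}} = \frac{\sqrt{515189}}{31}$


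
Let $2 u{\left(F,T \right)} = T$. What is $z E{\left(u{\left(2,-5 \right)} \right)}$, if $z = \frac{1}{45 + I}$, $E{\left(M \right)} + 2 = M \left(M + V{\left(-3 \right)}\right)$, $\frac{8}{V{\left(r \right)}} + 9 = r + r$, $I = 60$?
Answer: $\frac{67}{1260} \approx 0.053175$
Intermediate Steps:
$u{\left(F,T \right)} = \frac{T}{2}$
$V{\left(r \right)} = \frac{8}{-9 + 2 r}$ ($V{\left(r \right)} = \frac{8}{-9 + \left(r + r\right)} = \frac{8}{-9 + 2 r}$)
$E{\left(M \right)} = -2 + M \left(- \frac{8}{15} + M\right)$ ($E{\left(M \right)} = -2 + M \left(M + \frac{8}{-9 + 2 \left(-3\right)}\right) = -2 + M \left(M + \frac{8}{-9 - 6}\right) = -2 + M \left(M + \frac{8}{-15}\right) = -2 + M \left(M + 8 \left(- \frac{1}{15}\right)\right) = -2 + M \left(M - \frac{8}{15}\right) = -2 + M \left(- \frac{8}{15} + M\right)$)
$z = \frac{1}{105}$ ($z = \frac{1}{45 + 60} = \frac{1}{105} \approx 0.0095238$)
$z E{\left(u{\left(2,-5 \right)} \right)} = \frac{-2 + \left(\frac{1}{2} \left(-5\right)\right)^{2} - \frac{8 \cdot \frac{1}{2} \left(-5\right)}{15}}{105} = \frac{-2 + \left(- \frac{5}{2}\right)^{2} - - \frac{4}{3}}{105} = \frac{-2 + \frac{25}{4} + \frac{4}{3}}{105} = \frac{1}{105} \cdot \frac{67}{12} = \frac{67}{1260}$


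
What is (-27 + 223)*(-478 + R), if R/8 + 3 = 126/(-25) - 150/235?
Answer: -126072296/1175 ≈ -1.0730e+5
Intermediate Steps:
R = -81576/1175 (R = -24 + 8*(126/(-25) - 150/235) = -24 + 8*(126*(-1/25) - 150*1/235) = -24 + 8*(-126/25 - 30/47) = -24 + 8*(-6672/1175) = -24 - 53376/1175 = -81576/1175 ≈ -69.426)
(-27 + 223)*(-478 + R) = (-27 + 223)*(-478 - 81576/1175) = 196*(-643226/1175) = -126072296/1175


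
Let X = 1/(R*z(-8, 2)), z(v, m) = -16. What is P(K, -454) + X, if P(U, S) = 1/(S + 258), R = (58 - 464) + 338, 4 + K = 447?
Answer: -223/53312 ≈ -0.0041829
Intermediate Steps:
K = 443 (K = -4 + 447 = 443)
R = -68 (R = -406 + 338 = -68)
P(U, S) = 1/(258 + S)
X = 1/1088 (X = 1/(-68*(-16)) = 1/1088 ≈ 0.00091912)
P(K, -454) + X = 1/(258 - 454) + 1/1088 = 1/(-196) + 1/1088 = -1/196 + 1/1088 = -223/53312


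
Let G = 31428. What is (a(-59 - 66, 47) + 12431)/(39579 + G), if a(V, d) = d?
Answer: 12478/71007 ≈ 0.17573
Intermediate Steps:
(a(-59 - 66, 47) + 12431)/(39579 + G) = (47 + 12431)/(39579 + 31428) = 12478/71007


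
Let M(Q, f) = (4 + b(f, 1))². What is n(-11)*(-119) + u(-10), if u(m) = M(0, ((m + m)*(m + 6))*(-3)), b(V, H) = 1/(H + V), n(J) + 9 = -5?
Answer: 96075611/57121 ≈ 1682.0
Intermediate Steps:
n(J) = -14 (n(J) = -9 - 5 = -14)
M(Q, f) = (4 + 1/(1 + f))²
u(m) = (5 - 24*m*(6 + m))²/(1 - 6*m*(6 + m))² (u(m) = (5 + 4*(((m + m)*(m + 6))*(-3)))²/(1 + ((m + m)*(m + 6))*(-3))² = (5 + 4*(((2*m)*(6 + m))*(-3)))²/(1 + ((2*m)*(6 + m))*(-3))² = (5 + 4*((2*m*(6 + m))*(-3)))²/(1 + (2*m*(6 + m))*(-3))² = (5 + 4*(-6*m*(6 + m)))²/(1 - 6*m*(6 + m))² = (5 - 24*m*(6 + m))²/(1 - 6*m*(6 + m))²)
n(-11)*(-119) + u(-10) = -14*(-119) + (-5 + 24*(-10)*(6 - 10))²/(-1 + 6*(-10)*(6 - 10))² = 1666 + (-5 + 24*(-10)*(-4))²/(-1 + 6*(-10)*(-4))² = 1666 + (-5 + 960)²/(-1 + 240)² = 1666 + 955²/239² = 1666 + (1/57121)*912025 = 1666 + 912025/57121 = 96075611/57121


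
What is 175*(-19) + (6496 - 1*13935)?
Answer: -10764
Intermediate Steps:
175*(-19) + (6496 - 1*13935) = -3325 + (6496 - 13935) = -3325 - 7439 = -10764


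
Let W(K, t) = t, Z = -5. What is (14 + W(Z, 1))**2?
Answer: 225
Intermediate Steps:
(14 + W(Z, 1))**2 = (14 + 1)**2 = 15**2 = 225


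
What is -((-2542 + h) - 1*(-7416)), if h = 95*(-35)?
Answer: -1549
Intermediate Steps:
h = -3325
-((-2542 + h) - 1*(-7416)) = -((-2542 - 3325) - 1*(-7416)) = -(-5867 + 7416) = -1*1549 = -1549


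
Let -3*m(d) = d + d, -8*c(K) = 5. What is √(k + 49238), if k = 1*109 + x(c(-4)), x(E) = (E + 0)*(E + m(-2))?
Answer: √28423617/24 ≈ 222.14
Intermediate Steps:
c(K) = -5/8 (c(K) = -⅛*5 = -5/8)
m(d) = -2*d/3 (m(d) = -(d + d)/3 = -2*d/3)
x(E) = E*(4/3 + E) (x(E) = (E + 0)*(E - ⅔*(-2)) = E*(E + 4/3) = E*(4/3 + E))
k = 20843/192 (k = 1*109 + (⅓)*(-5/8)*(4 + 3*(-5/8)) = 109 + (⅓)*(-5/8)*(4 - 15/8) = 109 + (⅓)*(-5/8)*(17/8) = 109 - 85/192 = 20843/192 ≈ 108.56)
√(k + 49238) = √(20843/192 + 49238) = √(9474539/192) = √28423617/24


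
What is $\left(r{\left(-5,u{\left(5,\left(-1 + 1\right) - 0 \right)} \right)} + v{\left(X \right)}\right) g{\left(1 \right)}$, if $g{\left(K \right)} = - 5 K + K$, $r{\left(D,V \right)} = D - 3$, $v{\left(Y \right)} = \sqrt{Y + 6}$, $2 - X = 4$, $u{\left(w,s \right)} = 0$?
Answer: $24$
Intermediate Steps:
$X = -2$ ($X = 2 - 4 = -2$)
$v{\left(Y \right)} = \sqrt{6 + Y}$
$r{\left(D,V \right)} = -3 + D$
$g{\left(K \right)} = - 4 K$
$\left(r{\left(-5,u{\left(5,\left(-1 + 1\right) - 0 \right)} \right)} + v{\left(X \right)}\right) g{\left(1 \right)} = \left(\left(-3 - 5\right) + \sqrt{6 - 2}\right) \left(\left(-4\right) 1\right) = \left(-8 + \sqrt{4}\right) \left(-4\right) = \left(-8 + 2\right) \left(-4\right) = \left(-6\right) \left(-4\right) = 24$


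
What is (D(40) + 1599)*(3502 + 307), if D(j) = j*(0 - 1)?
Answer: 5938231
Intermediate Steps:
D(j) = -j (D(j) = j*(-1) = -j)
(D(40) + 1599)*(3502 + 307) = (-1*40 + 1599)*(3502 + 307) = (-40 + 1599)*3809 = 1559*3809 = 5938231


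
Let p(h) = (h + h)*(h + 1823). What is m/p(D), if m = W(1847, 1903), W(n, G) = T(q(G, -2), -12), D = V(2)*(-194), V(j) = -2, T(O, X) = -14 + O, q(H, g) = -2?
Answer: -2/214467 ≈ -9.3254e-6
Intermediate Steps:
D = 388 (D = -2*(-194) = 388)
W(n, G) = -16 (W(n, G) = -14 - 2 = -16)
p(h) = 2*h*(1823 + h) (p(h) = (2*h)*(1823 + h) = 2*h*(1823 + h))
m = -16
m/p(D) = -16*1/(776*(1823 + 388)) = -16/(2*388*2211) = -16/1715736 = -16*1/1715736 = -2/214467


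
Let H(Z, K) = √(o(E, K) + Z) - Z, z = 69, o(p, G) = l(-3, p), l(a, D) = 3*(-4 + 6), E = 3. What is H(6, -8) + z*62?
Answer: 4272 + 2*√3 ≈ 4275.5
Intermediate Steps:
l(a, D) = 6 (l(a, D) = 3*2 = 6)
o(p, G) = 6
H(Z, K) = √(6 + Z) - Z
H(6, -8) + z*62 = (√(6 + 6) - 1*6) + 69*62 = (√12 - 6) + 4278 = (2*√3 - 6) + 4278 = (-6 + 2*√3) + 4278 = 4272 + 2*√3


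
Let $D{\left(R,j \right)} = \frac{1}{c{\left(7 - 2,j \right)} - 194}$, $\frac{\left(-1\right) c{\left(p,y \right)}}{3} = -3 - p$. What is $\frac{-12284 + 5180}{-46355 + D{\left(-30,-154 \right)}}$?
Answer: $\frac{1207680}{7880351} \approx 0.15325$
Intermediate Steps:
$c{\left(p,y \right)} = 9 + 3 p$ ($c{\left(p,y \right)} = - 3 \left(-3 - p\right) = 9 + 3 p$)
$D{\left(R,j \right)} = - \frac{1}{170}$ ($D{\left(R,j \right)} = \frac{1}{\left(9 + 3 \left(7 - 2\right)\right) - 194} = \frac{1}{\left(9 + 3 \cdot 5\right) - 194} = \frac{1}{\left(9 + 15\right) - 194} = \frac{1}{24 - 194} = \frac{1}{-170} = - \frac{1}{170}$)
$\frac{-12284 + 5180}{-46355 + D{\left(-30,-154 \right)}} = \frac{-12284 + 5180}{-46355 - \frac{1}{170}} = - \frac{7104}{- \frac{7880351}{170}} = \left(-7104\right) \left(- \frac{170}{7880351}\right) = \frac{1207680}{7880351}$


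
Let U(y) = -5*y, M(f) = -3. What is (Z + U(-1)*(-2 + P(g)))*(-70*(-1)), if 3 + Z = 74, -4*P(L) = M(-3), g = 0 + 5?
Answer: 9065/2 ≈ 4532.5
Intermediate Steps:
g = 5
P(L) = ¾ (P(L) = -¼*(-3) = ¾)
Z = 71 (Z = -3 + 74 = 71)
(Z + U(-1)*(-2 + P(g)))*(-70*(-1)) = (71 + (-5*(-1))*(-2 + ¾))*(-70*(-1)) = (71 + 5*(-5/4))*70 = (71 - 25/4)*70 = (259/4)*70 = 9065/2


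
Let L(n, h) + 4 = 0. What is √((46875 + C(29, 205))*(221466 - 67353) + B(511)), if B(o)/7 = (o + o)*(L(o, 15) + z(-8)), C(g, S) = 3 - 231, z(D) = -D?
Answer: √7188937727 ≈ 84788.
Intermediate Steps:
L(n, h) = -4 (L(n, h) = -4 + 0 = -4)
C(g, S) = -228
B(o) = 56*o (B(o) = 7*((o + o)*(-4 - 1*(-8))) = 7*((2*o)*(-4 + 8)) = 7*((2*o)*4) = 7*(8*o) = 56*o)
√((46875 + C(29, 205))*(221466 - 67353) + B(511)) = √((46875 - 228)*(221466 - 67353) + 56*511) = √(46647*154113 + 28616) = √(7188909111 + 28616) = √7188937727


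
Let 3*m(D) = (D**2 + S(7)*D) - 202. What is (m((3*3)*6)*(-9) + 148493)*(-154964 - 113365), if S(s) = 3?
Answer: -37529835585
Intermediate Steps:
m(D) = -202/3 + D + D**2/3 (m(D) = ((D**2 + 3*D) - 202)/3 = (-202 + D**2 + 3*D)/3 = -202/3 + D + D**2/3)
(m((3*3)*6)*(-9) + 148493)*(-154964 - 113365) = ((-202/3 + (3*3)*6 + ((3*3)*6)**2/3)*(-9) + 148493)*(-154964 - 113365) = ((-202/3 + 9*6 + (9*6)**2/3)*(-9) + 148493)*(-268329) = ((-202/3 + 54 + (1/3)*54**2)*(-9) + 148493)*(-268329) = ((-202/3 + 54 + (1/3)*2916)*(-9) + 148493)*(-268329) = ((-202/3 + 54 + 972)*(-9) + 148493)*(-268329) = ((2876/3)*(-9) + 148493)*(-268329) = (-8628 + 148493)*(-268329) = 139865*(-268329) = -37529835585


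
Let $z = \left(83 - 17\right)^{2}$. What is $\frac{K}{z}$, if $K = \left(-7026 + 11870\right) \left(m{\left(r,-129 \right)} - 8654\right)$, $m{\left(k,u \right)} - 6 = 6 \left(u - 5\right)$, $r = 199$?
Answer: $- \frac{11446372}{1089} \approx -10511.0$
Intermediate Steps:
$m{\left(k,u \right)} = -24 + 6 u$ ($m{\left(k,u \right)} = 6 + 6 \left(u - 5\right) = 6 + 6 \left(-5 + u\right) = 6 + \left(-30 + 6 u\right) = -24 + 6 u$)
$K = -45785488$ ($K = \left(-7026 + 11870\right) \left(\left(-24 + 6 \left(-129\right)\right) - 8654\right) = 4844 \left(\left(-24 - 774\right) - 8654\right) = 4844 \left(-798 - 8654\right) = 4844 \left(-9452\right) = -45785488$)
$z = 4356$ ($z = 66^{2} = 4356$)
$\frac{K}{z} = - \frac{45785488}{4356} = \left(-45785488\right) \frac{1}{4356} = - \frac{11446372}{1089}$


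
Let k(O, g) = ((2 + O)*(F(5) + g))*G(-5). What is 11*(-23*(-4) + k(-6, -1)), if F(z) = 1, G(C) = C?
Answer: 1012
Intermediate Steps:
k(O, g) = -5*(1 + g)*(2 + O) (k(O, g) = ((2 + O)*(1 + g))*(-5) = ((1 + g)*(2 + O))*(-5) = -5*(1 + g)*(2 + O))
11*(-23*(-4) + k(-6, -1)) = 11*(-23*(-4) + (-10 - 10*(-1) - 5*(-6) - 5*(-6)*(-1))) = 11*(92 + (-10 + 10 + 30 - 30)) = 11*(92 + 0) = 11*92 = 1012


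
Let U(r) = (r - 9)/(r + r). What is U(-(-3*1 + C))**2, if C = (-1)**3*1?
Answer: 25/64 ≈ 0.39063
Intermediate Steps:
C = -1 (C = -1*1 = -1)
U(r) = (-9 + r)/(2*r) (U(r) = (-9 + r)/((2*r)) = (-9 + r)*(1/(2*r)) = (-9 + r)/(2*r))
U(-(-3*1 + C))**2 = ((-9 - (-3*1 - 1))/(2*((-(-3*1 - 1)))))**2 = ((-9 - (-3 - 1))/(2*((-(-3 - 1)))))**2 = ((-9 - 1*(-4))/(2*((-1*(-4)))))**2 = ((1/2)*(-9 + 4)/4)**2 = ((1/2)*(1/4)*(-5))**2 = (-5/8)**2 = 25/64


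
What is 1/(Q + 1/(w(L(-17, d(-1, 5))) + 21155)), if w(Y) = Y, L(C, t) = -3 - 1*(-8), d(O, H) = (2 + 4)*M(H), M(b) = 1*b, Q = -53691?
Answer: -21160/1136101559 ≈ -1.8625e-5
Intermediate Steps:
M(b) = b
d(O, H) = 6*H (d(O, H) = (2 + 4)*H = 6*H)
L(C, t) = 5 (L(C, t) = -3 + 8 = 5)
1/(Q + 1/(w(L(-17, d(-1, 5))) + 21155)) = 1/(-53691 + 1/(5 + 21155)) = 1/(-53691 + 1/21160) = 1/(-1136101559/21160) = -21160/1136101559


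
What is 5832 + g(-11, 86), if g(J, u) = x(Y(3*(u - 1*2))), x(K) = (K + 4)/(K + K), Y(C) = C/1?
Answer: 367448/63 ≈ 5832.5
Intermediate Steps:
Y(C) = C (Y(C) = C*1 = C)
x(K) = (4 + K)/(2*K) (x(K) = (4 + K)/((2*K)) = (4 + K)*(1/(2*K)) = (4 + K)/(2*K))
g(J, u) = (-2 + 3*u)/(2*(-6 + 3*u)) (g(J, u) = (4 + 3*(u - 1*2))/(2*((3*(u - 1*2)))) = (4 + 3*(u - 2))/(2*((3*(u - 2)))) = (4 + 3*(-2 + u))/(2*((3*(-2 + u)))) = (4 + (-6 + 3*u))/(2*(-6 + 3*u)) = (-2 + 3*u)/(2*(-6 + 3*u)))
5832 + g(-11, 86) = 5832 + (-2 + 3*86)/(6*(-2 + 86)) = 5832 + (⅙)*(-2 + 258)/84 = 5832 + (⅙)*(1/84)*256 = 5832 + 32/63 = 367448/63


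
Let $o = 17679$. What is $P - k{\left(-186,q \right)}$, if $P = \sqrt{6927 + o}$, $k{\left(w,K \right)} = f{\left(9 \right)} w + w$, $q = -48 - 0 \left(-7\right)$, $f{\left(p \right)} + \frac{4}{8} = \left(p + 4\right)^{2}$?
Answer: $31527 + 3 \sqrt{2734} \approx 31684.0$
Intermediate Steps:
$f{\left(p \right)} = - \frac{1}{2} + \left(4 + p\right)^{2}$ ($f{\left(p \right)} = - \frac{1}{2} + \left(p + 4\right)^{2} = - \frac{1}{2} + \left(4 + p\right)^{2}$)
$q = -48$ ($q = -48 - 0 = -48 + 0 = -48$)
$k{\left(w,K \right)} = \frac{339 w}{2}$ ($k{\left(w,K \right)} = \left(- \frac{1}{2} + \left(4 + 9\right)^{2}\right) w + w = \left(- \frac{1}{2} + 13^{2}\right) w + w = \left(- \frac{1}{2} + 169\right) w + w = \frac{337 w}{2} + w = \frac{339 w}{2}$)
$P = 3 \sqrt{2734}$ ($P = \sqrt{6927 + 17679} = \sqrt{24606} = 3 \sqrt{2734} \approx 156.86$)
$P - k{\left(-186,q \right)} = 3 \sqrt{2734} - \frac{339}{2} \left(-186\right) = 3 \sqrt{2734} - -31527 = 3 \sqrt{2734} + 31527 = 31527 + 3 \sqrt{2734}$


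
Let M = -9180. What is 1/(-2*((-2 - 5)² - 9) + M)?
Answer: -1/9260 ≈ -0.00010799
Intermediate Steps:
1/(-2*((-2 - 5)² - 9) + M) = 1/(-2*((-2 - 5)² - 9) - 9180) = 1/(-2*((-7)² - 9) - 9180) = 1/(-2*(49 - 9) - 9180) = 1/(-2*40 - 9180) = 1/(-80 - 9180) = 1/(-9260) = -1/9260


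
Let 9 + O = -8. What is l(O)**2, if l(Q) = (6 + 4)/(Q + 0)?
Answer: 100/289 ≈ 0.34602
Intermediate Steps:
O = -17 (O = -9 - 8 = -17)
l(Q) = 10/Q
l(O)**2 = (10/(-17))**2 = (10*(-1/17))**2 = (-10/17)**2 = 100/289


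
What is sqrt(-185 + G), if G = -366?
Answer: I*sqrt(551) ≈ 23.473*I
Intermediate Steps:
sqrt(-185 + G) = sqrt(-185 - 366) = sqrt(-551) = I*sqrt(551)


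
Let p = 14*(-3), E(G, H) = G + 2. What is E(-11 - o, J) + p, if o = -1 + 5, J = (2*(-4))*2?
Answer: -55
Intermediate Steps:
J = -16 (J = -8*2 = -16)
o = 4
E(G, H) = 2 + G
p = -42
E(-11 - o, J) + p = (2 + (-11 - 1*4)) - 42 = (2 + (-11 - 4)) - 42 = (2 - 15) - 42 = -13 - 42 = -55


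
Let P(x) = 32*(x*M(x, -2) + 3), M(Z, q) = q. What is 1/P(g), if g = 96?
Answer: -1/6048 ≈ -0.00016534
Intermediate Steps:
P(x) = 96 - 64*x (P(x) = 32*(x*(-2) + 3) = 32*(-2*x + 3) = 32*(3 - 2*x) = 96 - 64*x)
1/P(g) = 1/(96 - 64*96) = 1/(96 - 6144) = 1/(-6048) = -1/6048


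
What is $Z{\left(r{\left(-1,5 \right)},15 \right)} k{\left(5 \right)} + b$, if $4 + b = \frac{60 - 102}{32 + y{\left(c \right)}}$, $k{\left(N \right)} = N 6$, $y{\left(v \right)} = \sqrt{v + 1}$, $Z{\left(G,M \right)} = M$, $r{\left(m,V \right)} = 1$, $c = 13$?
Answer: $\frac{224558}{505} + \frac{21 \sqrt{14}}{505} \approx 444.82$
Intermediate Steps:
$y{\left(v \right)} = \sqrt{1 + v}$
$k{\left(N \right)} = 6 N$
$b = -4 - \frac{42}{32 + \sqrt{14}}$ ($b = -4 + \frac{60 - 102}{32 + \sqrt{1 + 13}} = -4 - \frac{42}{32 + \sqrt{14}} \approx -5.1751$)
$Z{\left(r{\left(-1,5 \right)},15 \right)} k{\left(5 \right)} + b = 15 \cdot 6 \cdot 5 - \left(\frac{2692}{505} - \frac{21 \sqrt{14}}{505}\right) = 15 \cdot 30 - \left(\frac{2692}{505} - \frac{21 \sqrt{14}}{505}\right) = 450 - \left(\frac{2692}{505} - \frac{21 \sqrt{14}}{505}\right) = \frac{224558}{505} + \frac{21 \sqrt{14}}{505}$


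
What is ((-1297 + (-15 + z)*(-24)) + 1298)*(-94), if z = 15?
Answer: -94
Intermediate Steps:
((-1297 + (-15 + z)*(-24)) + 1298)*(-94) = ((-1297 + (-15 + 15)*(-24)) + 1298)*(-94) = ((-1297 + 0*(-24)) + 1298)*(-94) = ((-1297 + 0) + 1298)*(-94) = (-1297 + 1298)*(-94) = 1*(-94) = -94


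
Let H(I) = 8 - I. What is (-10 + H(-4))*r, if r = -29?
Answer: -58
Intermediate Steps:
(-10 + H(-4))*r = (-10 + (8 - 1*(-4)))*(-29) = (-10 + (8 + 4))*(-29) = (-10 + 12)*(-29) = 2*(-29) = -58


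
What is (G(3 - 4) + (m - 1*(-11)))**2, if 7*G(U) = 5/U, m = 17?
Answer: 36481/49 ≈ 744.51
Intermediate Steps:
G(U) = 5/(7*U) (G(U) = (5/U)/7 = 5/(7*U))
(G(3 - 4) + (m - 1*(-11)))**2 = (5/(7*(3 - 4)) + (17 - 1*(-11)))**2 = ((5/7)/(-1) + (17 + 11))**2 = ((5/7)*(-1) + 28)**2 = (-5/7 + 28)**2 = (191/7)**2 = 36481/49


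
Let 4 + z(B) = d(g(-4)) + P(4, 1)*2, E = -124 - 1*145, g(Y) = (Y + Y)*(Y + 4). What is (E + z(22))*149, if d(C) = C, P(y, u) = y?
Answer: -39485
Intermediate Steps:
g(Y) = 2*Y*(4 + Y) (g(Y) = (2*Y)*(4 + Y) = 2*Y*(4 + Y))
E = -269 (E = -124 - 145 = -269)
z(B) = 4 (z(B) = -4 + (2*(-4)*(4 - 4) + 4*2) = -4 + (2*(-4)*0 + 8) = -4 + (0 + 8) = -4 + 8 = 4)
(E + z(22))*149 = (-269 + 4)*149 = -265*149 = -39485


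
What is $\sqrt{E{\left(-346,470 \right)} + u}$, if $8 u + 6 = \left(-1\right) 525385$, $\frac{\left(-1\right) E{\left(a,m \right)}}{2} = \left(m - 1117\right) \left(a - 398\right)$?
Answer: $\frac{i \sqrt{16454558}}{4} \approx 1014.1 i$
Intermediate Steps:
$E{\left(a,m \right)} = - 2 \left(-1117 + m\right) \left(-398 + a\right)$ ($E{\left(a,m \right)} = - 2 \left(m - 1117\right) \left(a - 398\right) = - 2 \left(-1117 + m\right) \left(-398 + a\right)$)
$u = - \frac{525391}{8}$ ($u = - \frac{3}{4} + \frac{\left(-1\right) 525385}{8} = - \frac{3}{4} + \frac{1}{8} \left(-525385\right) = - \frac{3}{4} - \frac{525385}{8} = - \frac{525391}{8} \approx -65674.0$)
$\sqrt{E{\left(-346,470 \right)} + u} = \sqrt{\left(-889132 + 796 \cdot 470 + 2234 \left(-346\right) - \left(-692\right) 470\right) - \frac{525391}{8}} = \sqrt{\left(-889132 + 374120 - 772964 + 325240\right) - \frac{525391}{8}} = \sqrt{-962736 - \frac{525391}{8}} = \sqrt{- \frac{8227279}{8}} = \frac{i \sqrt{16454558}}{4}$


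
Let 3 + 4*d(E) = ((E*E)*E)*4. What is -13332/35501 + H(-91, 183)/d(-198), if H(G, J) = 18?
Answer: -137985145548/367430273357 ≈ -0.37554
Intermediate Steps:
d(E) = -¾ + E³ (d(E) = -¾ + (((E*E)*E)*4)/4 = -¾ + ((E²*E)*4)/4 = -¾ + (E³*4)/4 = -¾ + (4*E³)/4 = -¾ + E³)
-13332/35501 + H(-91, 183)/d(-198) = -13332/35501 + 18/(-¾ + (-198)³) = -13332*1/35501 + 18/(-¾ - 7762392) = -13332/35501 + 18/(-31049571/4) = -13332/35501 + 18*(-4/31049571) = -13332/35501 - 24/10349857 = -137985145548/367430273357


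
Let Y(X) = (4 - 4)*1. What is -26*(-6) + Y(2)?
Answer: 156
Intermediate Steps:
Y(X) = 0 (Y(X) = 0*1 = 0)
-26*(-6) + Y(2) = -26*(-6) + 0 = 156 + 0 = 156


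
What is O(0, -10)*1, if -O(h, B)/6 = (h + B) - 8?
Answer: 108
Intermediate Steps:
O(h, B) = 48 - 6*B - 6*h (O(h, B) = -6*((h + B) - 8) = -6*((B + h) - 8) = -6*(-8 + B + h) = 48 - 6*B - 6*h)
O(0, -10)*1 = (48 - 6*(-10) - 6*0)*1 = (48 + 60 + 0)*1 = 108*1 = 108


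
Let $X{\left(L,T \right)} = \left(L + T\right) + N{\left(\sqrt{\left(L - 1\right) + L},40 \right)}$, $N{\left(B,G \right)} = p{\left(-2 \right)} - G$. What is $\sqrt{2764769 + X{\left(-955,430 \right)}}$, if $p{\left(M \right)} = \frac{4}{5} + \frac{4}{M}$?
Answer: $\frac{\sqrt{69105070}}{5} \approx 1662.6$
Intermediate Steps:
$p{\left(M \right)} = \frac{4}{5} + \frac{4}{M}$ ($p{\left(M \right)} = 4 \cdot \frac{1}{5} + \frac{4}{M} = \frac{4}{5} + \frac{4}{M}$)
$N{\left(B,G \right)} = - \frac{6}{5} - G$ ($N{\left(B,G \right)} = \left(\frac{4}{5} + \frac{4}{-2}\right) - G = \left(\frac{4}{5} + 4 \left(- \frac{1}{2}\right)\right) - G = \left(\frac{4}{5} - 2\right) - G = - \frac{6}{5} - G$)
$X{\left(L,T \right)} = - \frac{206}{5} + L + T$ ($X{\left(L,T \right)} = \left(L + T\right) - \frac{206}{5} = - \frac{206}{5} + L + T$)
$\sqrt{2764769 + X{\left(-955,430 \right)}} = \sqrt{2764769 - \frac{2831}{5}} = \sqrt{\frac{13821014}{5}} = \frac{\sqrt{69105070}}{5}$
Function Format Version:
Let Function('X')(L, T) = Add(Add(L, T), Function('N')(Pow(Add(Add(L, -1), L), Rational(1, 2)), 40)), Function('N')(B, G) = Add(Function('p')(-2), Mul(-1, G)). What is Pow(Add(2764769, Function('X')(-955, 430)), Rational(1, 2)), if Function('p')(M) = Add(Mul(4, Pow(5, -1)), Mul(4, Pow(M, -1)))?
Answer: Mul(Rational(1, 5), Pow(69105070, Rational(1, 2))) ≈ 1662.6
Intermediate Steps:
Function('p')(M) = Add(Rational(4, 5), Mul(4, Pow(M, -1))) (Function('p')(M) = Add(Mul(4, Rational(1, 5)), Mul(4, Pow(M, -1))) = Add(Rational(4, 5), Mul(4, Pow(M, -1))))
Function('N')(B, G) = Add(Rational(-6, 5), Mul(-1, G)) (Function('N')(B, G) = Add(Add(Rational(4, 5), Mul(4, Pow(-2, -1))), Mul(-1, G)) = Add(Add(Rational(4, 5), Mul(4, Rational(-1, 2))), Mul(-1, G)) = Add(Add(Rational(4, 5), -2), Mul(-1, G)) = Add(Rational(-6, 5), Mul(-1, G)))
Function('X')(L, T) = Add(Rational(-206, 5), L, T) (Function('X')(L, T) = Add(Add(L, T), Add(Rational(-6, 5), Mul(-1, 40))) = Add(Add(L, T), Add(Rational(-6, 5), -40)) = Add(Add(L, T), Rational(-206, 5)) = Add(Rational(-206, 5), L, T))
Pow(Add(2764769, Function('X')(-955, 430)), Rational(1, 2)) = Pow(Add(2764769, Add(Rational(-206, 5), -955, 430)), Rational(1, 2)) = Pow(Add(2764769, Rational(-2831, 5)), Rational(1, 2)) = Pow(Rational(13821014, 5), Rational(1, 2)) = Mul(Rational(1, 5), Pow(69105070, Rational(1, 2)))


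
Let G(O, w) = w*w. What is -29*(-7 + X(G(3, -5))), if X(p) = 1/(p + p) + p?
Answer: -26129/50 ≈ -522.58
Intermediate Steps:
G(O, w) = w²
X(p) = p + 1/(2*p) (X(p) = 1/(2*p) + p = p + 1/(2*p))
-29*(-7 + X(G(3, -5))) = -29*(-7 + ((-5)² + 1/(2*((-5)²)))) = -29*(-7 + (25 + (½)/25)) = -29*(-7 + (25 + (½)*(1/25))) = -29*(-7 + (25 + 1/50)) = -29*(-7 + 1251/50) = -29*901/50 = -26129/50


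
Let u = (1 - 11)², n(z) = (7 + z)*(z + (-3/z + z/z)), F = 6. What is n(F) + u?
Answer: 369/2 ≈ 184.50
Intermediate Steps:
n(z) = (7 + z)*(1 + z - 3/z) (n(z) = (7 + z)*(z + (-3/z + 1)) = (7 + z)*(z + (1 - 3/z)) = (7 + z)*(1 + z - 3/z))
u = 100 (u = (-10)² = 100)
n(F) + u = (4 + 6² - 21/6 + 8*6) + 100 = (4 + 36 - 21*⅙ + 48) + 100 = (4 + 36 - 7/2 + 48) + 100 = 169/2 + 100 = 369/2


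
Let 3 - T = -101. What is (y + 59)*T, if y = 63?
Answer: 12688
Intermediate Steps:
T = 104 (T = 3 - 1*(-101) = 3 + 101 = 104)
(y + 59)*T = (63 + 59)*104 = 122*104 = 12688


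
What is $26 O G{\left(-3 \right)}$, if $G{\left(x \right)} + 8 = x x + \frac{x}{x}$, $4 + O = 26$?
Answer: $1144$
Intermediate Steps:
$O = 22$ ($O = -4 + 26 = 22$)
$G{\left(x \right)} = -7 + x^{2}$ ($G{\left(x \right)} = -8 + \left(x x + \frac{x}{x}\right) = -8 + \left(x^{2} + 1\right) = -8 + \left(1 + x^{2}\right) = -7 + x^{2}$)
$26 O G{\left(-3 \right)} = 26 \cdot 22 \left(-7 + \left(-3\right)^{2}\right) = 572 \left(-7 + 9\right) = 572 \cdot 2 = 1144$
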